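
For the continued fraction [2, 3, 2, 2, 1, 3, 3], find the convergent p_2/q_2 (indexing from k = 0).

16/7

Using pₖ = aₖpₖ₋₁ + pₖ₋₂, qₖ = aₖqₖ₋₁ + qₖ₋₂ (with p₋₁=1, p₋₂=0, q₋₁=0, q₋₂=1):
  k=0: a=2, p=2, q=1
  k=1: a=3, p=7, q=3
  k=2: a=2, p=16, q=7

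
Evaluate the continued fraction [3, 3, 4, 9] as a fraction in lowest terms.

397/120

Using pₖ = aₖpₖ₋₁ + pₖ₋₂ and qₖ = aₖqₖ₋₁ + qₖ₋₂:
  k=0: a=3, p=3, q=1
  k=1: a=3, p=10, q=3
  k=2: a=4, p=43, q=13
  k=3: a=9, p=397, q=120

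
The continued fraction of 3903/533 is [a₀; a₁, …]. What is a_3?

3903 = 7·533 + 172   →  a_0 = 7
533 = 3·172 + 17   →  a_1 = 3
172 = 10·17 + 2   →  a_2 = 10
17 = 8·2 + 1   →  a_3 = 8

8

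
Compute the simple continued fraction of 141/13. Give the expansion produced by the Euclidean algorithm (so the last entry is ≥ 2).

[10; 1, 5, 2]

141 = 10·13 + 11
13 = 1·11 + 2
11 = 5·2 + 1
2 = 2·1 + 0  (stop)
So 141/13 = [10; 1, 5, 2].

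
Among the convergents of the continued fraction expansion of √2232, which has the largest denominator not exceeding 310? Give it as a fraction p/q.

√2232 = [47; 4, 10, 4, 94, …] (period length 4).
Convergents:
  p_0/q_0 = 47/1
  p_1/q_1 = 189/4
  p_2/q_2 = 1937/41
  p_3/q_3 = 7937/168
  p_4/q_4 = 748015/15833
q_3 = 168 ≤ 310 < 15833 = q_4, so the answer is 7937/168.

7937/168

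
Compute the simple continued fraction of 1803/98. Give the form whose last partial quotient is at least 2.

[18; 2, 1, 1, 19]

1803 = 18*98 + 39
98 = 2*39 + 20
39 = 1*20 + 19
20 = 1*19 + 1
19 = 19*1 + 0  (stop)
So 1803/98 = [18; 2, 1, 1, 19].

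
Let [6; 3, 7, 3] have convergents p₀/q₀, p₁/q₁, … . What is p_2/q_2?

Using pₖ = aₖpₖ₋₁ + pₖ₋₂, qₖ = aₖqₖ₋₁ + qₖ₋₂ (with p₋₁=1, p₋₂=0, q₋₁=0, q₋₂=1):
  k=0: a=6, p=6, q=1
  k=1: a=3, p=19, q=3
  k=2: a=7, p=139, q=22

139/22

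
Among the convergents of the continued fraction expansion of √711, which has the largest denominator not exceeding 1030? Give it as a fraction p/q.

√711 = [26; 1, 1, 1, 52, …] (period length 4).
Convergents:
  p_0/q_0 = 26/1
  p_1/q_1 = 27/1
  p_2/q_2 = 53/2
  p_3/q_3 = 80/3
  p_4/q_4 = 4213/158
  p_5/q_5 = 4293/161
  p_6/q_6 = 8506/319
  p_7/q_7 = 12799/480
  p_8/q_8 = 674054/25279
q_7 = 480 ≤ 1030 < 25279 = q_8, so the answer is 12799/480.

12799/480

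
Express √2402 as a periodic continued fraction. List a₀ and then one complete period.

a₀ = ⌊√2402⌋ = 49.
With m₀=0, d₀=1 and mₖ₊₁ = dₖaₖ − mₖ, dₖ₊₁ = (n − mₖ₊₁²)/dₖ, aₖ₊₁ = ⌊(a₀+mₖ₊₁)/dₖ₊₁⌋:
  k=1: m=49, d=1, a=98
d=1 and a=2a₀=98 at k=1, so the next step gives (m, d) = (49, 1) again — its k=1 value — and the period has length 1.

[49; 98]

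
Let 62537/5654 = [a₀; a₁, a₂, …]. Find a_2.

62537 = 11·5654 + 343   →  a_0 = 11
5654 = 16·343 + 166   →  a_1 = 16
343 = 2·166 + 11   →  a_2 = 2

2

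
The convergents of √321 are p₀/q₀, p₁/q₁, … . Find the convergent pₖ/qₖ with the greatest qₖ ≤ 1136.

√321 = [17; 1, 10, 1, 34, …] (period length 4).
Convergents:
  p_0/q_0 = 17/1
  p_1/q_1 = 18/1
  p_2/q_2 = 197/11
  p_3/q_3 = 215/12
  p_4/q_4 = 7507/419
  p_5/q_5 = 7722/431
  p_6/q_6 = 84727/4729
q_5 = 431 ≤ 1136 < 4729 = q_6, so the answer is 7722/431.

7722/431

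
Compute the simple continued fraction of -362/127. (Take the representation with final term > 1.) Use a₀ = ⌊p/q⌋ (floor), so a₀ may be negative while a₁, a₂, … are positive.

-362 = -3*127 + 19
127 = 6*19 + 13
19 = 1*13 + 6
13 = 2*6 + 1
6 = 6*1 + 0  (stop)
So -362/127 = [-3; 6, 1, 2, 6].

[-3; 6, 1, 2, 6]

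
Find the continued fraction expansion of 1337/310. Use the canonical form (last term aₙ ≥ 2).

[4; 3, 5, 9, 2]

1337 = 4·310 + 97
310 = 3·97 + 19
97 = 5·19 + 2
19 = 9·2 + 1
2 = 2·1 + 0  (stop)
So 1337/310 = [4; 3, 5, 9, 2].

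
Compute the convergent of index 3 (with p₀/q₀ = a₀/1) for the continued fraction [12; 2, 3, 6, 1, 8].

547/44

Using pₖ = aₖpₖ₋₁ + pₖ₋₂, qₖ = aₖqₖ₋₁ + qₖ₋₂ (with p₋₁=1, p₋₂=0, q₋₁=0, q₋₂=1):
  k=0: a=12, p=12, q=1
  k=1: a=2, p=25, q=2
  k=2: a=3, p=87, q=7
  k=3: a=6, p=547, q=44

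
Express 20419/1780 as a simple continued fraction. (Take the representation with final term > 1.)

[11; 2, 8, 4, 2, 3, 3]

20419 = 11*1780 + 839
1780 = 2*839 + 102
839 = 8*102 + 23
102 = 4*23 + 10
23 = 2*10 + 3
10 = 3*3 + 1
3 = 3*1 + 0  (stop)
So 20419/1780 = [11; 2, 8, 4, 2, 3, 3].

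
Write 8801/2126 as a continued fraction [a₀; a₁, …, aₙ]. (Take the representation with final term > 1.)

[4; 7, 6, 3, 7, 2]

8801 = 4*2126 + 297
2126 = 7*297 + 47
297 = 6*47 + 15
47 = 3*15 + 2
15 = 7*2 + 1
2 = 2*1 + 0  (stop)
So 8801/2126 = [4; 7, 6, 3, 7, 2].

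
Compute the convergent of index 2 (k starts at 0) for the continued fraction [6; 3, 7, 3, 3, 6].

139/22

Using pₖ = aₖpₖ₋₁ + pₖ₋₂, qₖ = aₖqₖ₋₁ + qₖ₋₂ (with p₋₁=1, p₋₂=0, q₋₁=0, q₋₂=1):
  k=0: a=6, p=6, q=1
  k=1: a=3, p=19, q=3
  k=2: a=7, p=139, q=22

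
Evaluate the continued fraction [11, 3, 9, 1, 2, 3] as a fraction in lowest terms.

Fold from the inside: start with 3/1.
  2 + 1/3 = 7/3
  1 + 3/7 = 10/7
  9 + 7/10 = 97/10
  3 + 10/97 = 301/97
  11 + 97/301 = 3408/301

3408/301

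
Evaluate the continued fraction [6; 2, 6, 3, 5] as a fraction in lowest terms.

Fold from the inside: start with 5/1.
  3 + 1/5 = 16/5
  6 + 5/16 = 101/16
  2 + 16/101 = 218/101
  6 + 101/218 = 1409/218

1409/218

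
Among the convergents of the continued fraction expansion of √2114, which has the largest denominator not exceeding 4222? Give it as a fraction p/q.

192419/4185

√2114 = [45; 1, 44, 1, 90, …] (period length 4).
Convergents:
  p_0/q_0 = 45/1
  p_1/q_1 = 46/1
  p_2/q_2 = 2069/45
  p_3/q_3 = 2115/46
  p_4/q_4 = 192419/4185
  p_5/q_5 = 194534/4231
q_4 = 4185 ≤ 4222 < 4231 = q_5, so the answer is 192419/4185.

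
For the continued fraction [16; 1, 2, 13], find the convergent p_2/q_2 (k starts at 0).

Using pₖ = aₖpₖ₋₁ + pₖ₋₂, qₖ = aₖqₖ₋₁ + qₖ₋₂ (with p₋₁=1, p₋₂=0, q₋₁=0, q₋₂=1):
  k=0: a=16, p=16, q=1
  k=1: a=1, p=17, q=1
  k=2: a=2, p=50, q=3

50/3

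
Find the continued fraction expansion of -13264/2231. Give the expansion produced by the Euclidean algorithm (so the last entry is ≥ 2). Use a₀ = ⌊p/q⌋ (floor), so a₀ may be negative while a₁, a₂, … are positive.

-13264 = -6*2231 + 122
2231 = 18*122 + 35
122 = 3*35 + 17
35 = 2*17 + 1
17 = 17*1 + 0  (stop)
So -13264/2231 = [-6; 18, 3, 2, 17].

[-6; 18, 3, 2, 17]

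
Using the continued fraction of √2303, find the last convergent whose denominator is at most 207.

4607/96

√2303 = [47; 1, 94, …] (period length 2).
Convergents:
  p_0/q_0 = 47/1
  p_1/q_1 = 48/1
  p_2/q_2 = 4559/95
  p_3/q_3 = 4607/96
  p_4/q_4 = 437617/9119
q_3 = 96 ≤ 207 < 9119 = q_4, so the answer is 4607/96.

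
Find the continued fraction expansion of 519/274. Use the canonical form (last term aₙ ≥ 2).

519 = 1×274 + 245
274 = 1×245 + 29
245 = 8×29 + 13
29 = 2×13 + 3
13 = 4×3 + 1
3 = 3×1 + 0  (stop)
So 519/274 = [1; 1, 8, 2, 4, 3].

[1; 1, 8, 2, 4, 3]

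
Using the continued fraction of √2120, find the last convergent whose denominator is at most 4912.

97474/2117

√2120 = [46; 23, 92, …] (period length 2).
Convergents:
  p_0/q_0 = 46/1
  p_1/q_1 = 1059/23
  p_2/q_2 = 97474/2117
  p_3/q_3 = 2242961/48714
q_2 = 2117 ≤ 4912 < 48714 = q_3, so the answer is 97474/2117.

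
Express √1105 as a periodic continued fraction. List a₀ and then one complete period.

a₀ = ⌊√1105⌋ = 33.
With m₀=0, d₀=1 and mₖ₊₁ = dₖaₖ − mₖ, dₖ₊₁ = (n − mₖ₊₁²)/dₖ, aₖ₊₁ = ⌊(a₀+mₖ₊₁)/dₖ₊₁⌋:
  k=1: m=33, d=16, a=4
  k=2: m=31, d=9, a=7
  k=3: m=32, d=9, a=7
  k=4: m=31, d=16, a=4
  k=5: m=33, d=1, a=66
d=1 and a=2a₀=66 at k=5, so the next step gives (m, d) = (33, 16) again — its k=1 value — and the period has length 5.

[33; 4, 7, 7, 4, 66]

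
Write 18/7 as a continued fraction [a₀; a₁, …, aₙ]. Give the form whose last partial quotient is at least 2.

18 = 2×7 + 4
7 = 1×4 + 3
4 = 1×3 + 1
3 = 3×1 + 0  (stop)
So 18/7 = [2; 1, 1, 3].

[2; 1, 1, 3]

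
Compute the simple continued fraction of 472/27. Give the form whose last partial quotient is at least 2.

472 = 17×27 + 13
27 = 2×13 + 1
13 = 13×1 + 0  (stop)
So 472/27 = [17; 2, 13].

[17; 2, 13]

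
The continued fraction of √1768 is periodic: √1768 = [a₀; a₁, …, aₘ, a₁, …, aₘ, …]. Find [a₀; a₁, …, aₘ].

[42; 21, 84]

a₀ = ⌊√1768⌋ = 42.
With m₀=0, d₀=1 and mₖ₊₁ = dₖaₖ − mₖ, dₖ₊₁ = (n − mₖ₊₁²)/dₖ, aₖ₊₁ = ⌊(a₀+mₖ₊₁)/dₖ₊₁⌋:
  k=1: m=42, d=4, a=21
  k=2: m=42, d=1, a=84
d=1 and a=2a₀=84 at k=2, so the next step gives (m, d) = (42, 4) again — its k=1 value — and the period has length 2.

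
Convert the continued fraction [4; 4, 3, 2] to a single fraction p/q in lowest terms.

127/30

Fold from the inside: start with 2/1.
  3 + 1/2 = 7/2
  4 + 2/7 = 30/7
  4 + 7/30 = 127/30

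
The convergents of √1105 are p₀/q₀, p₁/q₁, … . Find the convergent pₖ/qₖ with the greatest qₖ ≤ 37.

964/29

√1105 = [33; 4, 7, 7, 4, 66, …] (period length 5).
Convergents:
  p_0/q_0 = 33/1
  p_1/q_1 = 133/4
  p_2/q_2 = 964/29
  p_3/q_3 = 6881/207
q_2 = 29 ≤ 37 < 207 = q_3, so the answer is 964/29.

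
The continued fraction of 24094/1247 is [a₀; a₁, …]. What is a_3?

24094 = 19·1247 + 401   →  a_0 = 19
1247 = 3·401 + 44   →  a_1 = 3
401 = 9·44 + 5   →  a_2 = 9
44 = 8·5 + 4   →  a_3 = 8

8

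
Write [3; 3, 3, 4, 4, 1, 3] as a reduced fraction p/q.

Fold from the inside: start with 3/1.
  1 + 1/3 = 4/3
  4 + 3/4 = 19/4
  4 + 4/19 = 80/19
  3 + 19/80 = 259/80
  3 + 80/259 = 857/259
  3 + 259/857 = 2830/857

2830/857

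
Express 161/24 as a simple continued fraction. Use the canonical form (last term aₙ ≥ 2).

161 = 6*24 + 17
24 = 1*17 + 7
17 = 2*7 + 3
7 = 2*3 + 1
3 = 3*1 + 0  (stop)
So 161/24 = [6; 1, 2, 2, 3].

[6; 1, 2, 2, 3]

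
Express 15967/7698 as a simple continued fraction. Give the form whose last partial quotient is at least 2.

[2; 13, 2, 13, 10, 2]

15967 = 2·7698 + 571
7698 = 13·571 + 275
571 = 2·275 + 21
275 = 13·21 + 2
21 = 10·2 + 1
2 = 2·1 + 0  (stop)
So 15967/7698 = [2; 13, 2, 13, 10, 2].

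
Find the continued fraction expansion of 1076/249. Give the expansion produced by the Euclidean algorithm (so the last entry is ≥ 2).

[4; 3, 8, 1, 8]

1076 = 4·249 + 80
249 = 3·80 + 9
80 = 8·9 + 8
9 = 1·8 + 1
8 = 8·1 + 0  (stop)
So 1076/249 = [4; 3, 8, 1, 8].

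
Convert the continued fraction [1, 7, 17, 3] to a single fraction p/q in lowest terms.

419/367

Using pₖ = aₖpₖ₋₁ + pₖ₋₂ and qₖ = aₖqₖ₋₁ + qₖ₋₂:
  k=0: a=1, p=1, q=1
  k=1: a=7, p=8, q=7
  k=2: a=17, p=137, q=120
  k=3: a=3, p=419, q=367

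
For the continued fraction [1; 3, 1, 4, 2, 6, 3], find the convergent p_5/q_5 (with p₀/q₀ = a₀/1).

Using pₖ = aₖpₖ₋₁ + pₖ₋₂, qₖ = aₖqₖ₋₁ + qₖ₋₂ (with p₋₁=1, p₋₂=0, q₋₁=0, q₋₂=1):
  k=0: a=1, p=1, q=1
  k=1: a=3, p=4, q=3
  k=2: a=1, p=5, q=4
  k=3: a=4, p=24, q=19
  k=4: a=2, p=53, q=42
  k=5: a=6, p=342, q=271

342/271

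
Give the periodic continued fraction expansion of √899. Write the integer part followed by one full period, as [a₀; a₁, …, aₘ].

a₀ = ⌊√899⌋ = 29.
With m₀=0, d₀=1 and mₖ₊₁ = dₖaₖ − mₖ, dₖ₊₁ = (n − mₖ₊₁²)/dₖ, aₖ₊₁ = ⌊(a₀+mₖ₊₁)/dₖ₊₁⌋:
  k=1: m=29, d=58, a=1
  k=2: m=29, d=1, a=58
d=1 and a=2a₀=58 at k=2, so the next step gives (m, d) = (29, 58) again — its k=1 value — and the period has length 2.

[29; 1, 58]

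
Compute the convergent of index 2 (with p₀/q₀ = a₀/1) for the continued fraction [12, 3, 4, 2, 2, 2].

160/13

Using pₖ = aₖpₖ₋₁ + pₖ₋₂, qₖ = aₖqₖ₋₁ + qₖ₋₂ (with p₋₁=1, p₋₂=0, q₋₁=0, q₋₂=1):
  k=0: a=12, p=12, q=1
  k=1: a=3, p=37, q=3
  k=2: a=4, p=160, q=13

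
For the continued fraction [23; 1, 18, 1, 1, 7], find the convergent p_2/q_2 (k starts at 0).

455/19

Using pₖ = aₖpₖ₋₁ + pₖ₋₂, qₖ = aₖqₖ₋₁ + qₖ₋₂ (with p₋₁=1, p₋₂=0, q₋₁=0, q₋₂=1):
  k=0: a=23, p=23, q=1
  k=1: a=1, p=24, q=1
  k=2: a=18, p=455, q=19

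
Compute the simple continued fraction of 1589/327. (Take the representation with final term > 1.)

[4; 1, 6, 9, 5]

1589 = 4·327 + 281
327 = 1·281 + 46
281 = 6·46 + 5
46 = 9·5 + 1
5 = 5·1 + 0  (stop)
So 1589/327 = [4; 1, 6, 9, 5].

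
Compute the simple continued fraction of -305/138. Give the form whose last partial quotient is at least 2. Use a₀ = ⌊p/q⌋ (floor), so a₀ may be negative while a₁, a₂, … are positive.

-305 = -3·138 + 109
138 = 1·109 + 29
109 = 3·29 + 22
29 = 1·22 + 7
22 = 3·7 + 1
7 = 7·1 + 0  (stop)
So -305/138 = [-3; 1, 3, 1, 3, 7].

[-3; 1, 3, 1, 3, 7]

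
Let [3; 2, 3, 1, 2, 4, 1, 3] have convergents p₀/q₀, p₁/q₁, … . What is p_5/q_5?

375/109

Using pₖ = aₖpₖ₋₁ + pₖ₋₂, qₖ = aₖqₖ₋₁ + qₖ₋₂ (with p₋₁=1, p₋₂=0, q₋₁=0, q₋₂=1):
  k=0: a=3, p=3, q=1
  k=1: a=2, p=7, q=2
  k=2: a=3, p=24, q=7
  k=3: a=1, p=31, q=9
  k=4: a=2, p=86, q=25
  k=5: a=4, p=375, q=109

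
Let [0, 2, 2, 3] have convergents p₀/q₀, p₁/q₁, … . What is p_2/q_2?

2/5

Using pₖ = aₖpₖ₋₁ + pₖ₋₂, qₖ = aₖqₖ₋₁ + qₖ₋₂ (with p₋₁=1, p₋₂=0, q₋₁=0, q₋₂=1):
  k=0: a=0, p=0, q=1
  k=1: a=2, p=1, q=2
  k=2: a=2, p=2, q=5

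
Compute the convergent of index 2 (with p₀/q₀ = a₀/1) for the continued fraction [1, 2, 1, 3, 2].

4/3

Using pₖ = aₖpₖ₋₁ + pₖ₋₂, qₖ = aₖqₖ₋₁ + qₖ₋₂ (with p₋₁=1, p₋₂=0, q₋₁=0, q₋₂=1):
  k=0: a=1, p=1, q=1
  k=1: a=2, p=3, q=2
  k=2: a=1, p=4, q=3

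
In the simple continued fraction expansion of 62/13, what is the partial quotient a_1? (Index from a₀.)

62 = 4·13 + 10   →  a_0 = 4
13 = 1·10 + 3   →  a_1 = 1

1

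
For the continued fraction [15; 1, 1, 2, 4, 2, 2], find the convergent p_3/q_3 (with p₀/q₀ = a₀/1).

78/5

Using pₖ = aₖpₖ₋₁ + pₖ₋₂, qₖ = aₖqₖ₋₁ + qₖ₋₂ (with p₋₁=1, p₋₂=0, q₋₁=0, q₋₂=1):
  k=0: a=15, p=15, q=1
  k=1: a=1, p=16, q=1
  k=2: a=1, p=31, q=2
  k=3: a=2, p=78, q=5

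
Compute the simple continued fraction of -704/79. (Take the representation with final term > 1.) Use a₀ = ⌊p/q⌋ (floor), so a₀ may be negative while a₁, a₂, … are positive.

-704 = -9×79 + 7
79 = 11×7 + 2
7 = 3×2 + 1
2 = 2×1 + 0  (stop)
So -704/79 = [-9; 11, 3, 2].

[-9; 11, 3, 2]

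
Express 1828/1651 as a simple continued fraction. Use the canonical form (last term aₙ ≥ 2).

[1; 9, 3, 19, 3]

1828 = 1*1651 + 177
1651 = 9*177 + 58
177 = 3*58 + 3
58 = 19*3 + 1
3 = 3*1 + 0  (stop)
So 1828/1651 = [1; 9, 3, 19, 3].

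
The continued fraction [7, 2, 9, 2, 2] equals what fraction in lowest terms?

740/99

Fold from the inside: start with 2/1.
  2 + 1/2 = 5/2
  9 + 2/5 = 47/5
  2 + 5/47 = 99/47
  7 + 47/99 = 740/99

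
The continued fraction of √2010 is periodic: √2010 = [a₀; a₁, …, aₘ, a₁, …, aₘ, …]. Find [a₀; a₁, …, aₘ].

a₀ = ⌊√2010⌋ = 44.
With m₀=0, d₀=1 and mₖ₊₁ = dₖaₖ − mₖ, dₖ₊₁ = (n − mₖ₊₁²)/dₖ, aₖ₊₁ = ⌊(a₀+mₖ₊₁)/dₖ₊₁⌋:
  k=1: m=44, d=74, a=1
  k=2: m=30, d=15, a=4
  k=3: m=30, d=74, a=1
  k=4: m=44, d=1, a=88
d=1 and a=2a₀=88 at k=4, so the next step gives (m, d) = (44, 74) again — its k=1 value — and the period has length 4.

[44; 1, 4, 1, 88]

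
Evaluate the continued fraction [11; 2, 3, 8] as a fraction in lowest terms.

663/58

Using pₖ = aₖpₖ₋₁ + pₖ₋₂ and qₖ = aₖqₖ₋₁ + qₖ₋₂:
  k=0: a=11, p=11, q=1
  k=1: a=2, p=23, q=2
  k=2: a=3, p=80, q=7
  k=3: a=8, p=663, q=58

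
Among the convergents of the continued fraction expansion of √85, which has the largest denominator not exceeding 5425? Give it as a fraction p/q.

√85 = [9; 4, 1, 1, 4, 18, …] (period length 5).
Convergents:
  p_0/q_0 = 9/1
  p_1/q_1 = 37/4
  p_2/q_2 = 46/5
  p_3/q_3 = 83/9
  p_4/q_4 = 378/41
  p_5/q_5 = 6887/747
  p_6/q_6 = 27926/3029
  p_7/q_7 = 34813/3776
  p_8/q_8 = 62739/6805
q_7 = 3776 ≤ 5425 < 6805 = q_8, so the answer is 34813/3776.

34813/3776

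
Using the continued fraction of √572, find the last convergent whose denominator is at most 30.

287/12

√572 = [23; 1, 10, 1, 46, …] (period length 4).
Convergents:
  p_0/q_0 = 23/1
  p_1/q_1 = 24/1
  p_2/q_2 = 263/11
  p_3/q_3 = 287/12
  p_4/q_4 = 13465/563
q_3 = 12 ≤ 30 < 563 = q_4, so the answer is 287/12.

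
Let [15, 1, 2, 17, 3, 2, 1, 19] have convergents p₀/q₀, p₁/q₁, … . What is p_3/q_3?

815/52

Using pₖ = aₖpₖ₋₁ + pₖ₋₂, qₖ = aₖqₖ₋₁ + qₖ₋₂ (with p₋₁=1, p₋₂=0, q₋₁=0, q₋₂=1):
  k=0: a=15, p=15, q=1
  k=1: a=1, p=16, q=1
  k=2: a=2, p=47, q=3
  k=3: a=17, p=815, q=52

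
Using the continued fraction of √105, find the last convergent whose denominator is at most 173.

√105 = [10; 4, 20, …] (period length 2).
Convergents:
  p_0/q_0 = 10/1
  p_1/q_1 = 41/4
  p_2/q_2 = 830/81
  p_3/q_3 = 3361/328
q_2 = 81 ≤ 173 < 328 = q_3, so the answer is 830/81.

830/81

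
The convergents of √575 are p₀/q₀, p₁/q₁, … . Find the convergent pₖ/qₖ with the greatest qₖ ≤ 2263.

√575 = [23; 1, 46, …] (period length 2).
Convergents:
  p_0/q_0 = 23/1
  p_1/q_1 = 24/1
  p_2/q_2 = 1127/47
  p_3/q_3 = 1151/48
  p_4/q_4 = 54073/2255
  p_5/q_5 = 55224/2303
q_4 = 2255 ≤ 2263 < 2303 = q_5, so the answer is 54073/2255.

54073/2255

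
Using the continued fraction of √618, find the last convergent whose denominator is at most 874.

√618 = [24; 1, 6, 8, 6, 1, 48, …] (period length 6).
Convergents:
  p_0/q_0 = 24/1
  p_1/q_1 = 25/1
  p_2/q_2 = 174/7
  p_3/q_3 = 1417/57
  p_4/q_4 = 8676/349
  p_5/q_5 = 10093/406
  p_6/q_6 = 493140/19837
q_5 = 406 ≤ 874 < 19837 = q_6, so the answer is 10093/406.

10093/406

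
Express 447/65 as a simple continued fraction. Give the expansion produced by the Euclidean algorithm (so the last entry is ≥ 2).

[6; 1, 7, 8]

447 = 6×65 + 57
65 = 1×57 + 8
57 = 7×8 + 1
8 = 8×1 + 0  (stop)
So 447/65 = [6; 1, 7, 8].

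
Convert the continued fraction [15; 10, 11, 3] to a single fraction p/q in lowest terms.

Using pₖ = aₖpₖ₋₁ + pₖ₋₂ and qₖ = aₖqₖ₋₁ + qₖ₋₂:
  k=0: a=15, p=15, q=1
  k=1: a=10, p=151, q=10
  k=2: a=11, p=1676, q=111
  k=3: a=3, p=5179, q=343

5179/343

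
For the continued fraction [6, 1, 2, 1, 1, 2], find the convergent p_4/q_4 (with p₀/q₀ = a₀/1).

47/7

Using pₖ = aₖpₖ₋₁ + pₖ₋₂, qₖ = aₖqₖ₋₁ + qₖ₋₂ (with p₋₁=1, p₋₂=0, q₋₁=0, q₋₂=1):
  k=0: a=6, p=6, q=1
  k=1: a=1, p=7, q=1
  k=2: a=2, p=20, q=3
  k=3: a=1, p=27, q=4
  k=4: a=1, p=47, q=7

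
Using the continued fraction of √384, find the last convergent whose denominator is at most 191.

2861/146

√384 = [19; 1, 1, 2, 9, 2, 1, 1, 38, …] (period length 8).
Convergents:
  p_0/q_0 = 19/1
  p_1/q_1 = 20/1
  p_2/q_2 = 39/2
  p_3/q_3 = 98/5
  p_4/q_4 = 921/47
  p_5/q_5 = 1940/99
  p_6/q_6 = 2861/146
  p_7/q_7 = 4801/245
q_6 = 146 ≤ 191 < 245 = q_7, so the answer is 2861/146.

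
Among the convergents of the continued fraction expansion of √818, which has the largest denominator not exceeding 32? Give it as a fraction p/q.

143/5

√818 = [28; 1, 1, 1, 1, 56, …] (period length 5).
Convergents:
  p_0/q_0 = 28/1
  p_1/q_1 = 29/1
  p_2/q_2 = 57/2
  p_3/q_3 = 86/3
  p_4/q_4 = 143/5
  p_5/q_5 = 8094/283
q_4 = 5 ≤ 32 < 283 = q_5, so the answer is 143/5.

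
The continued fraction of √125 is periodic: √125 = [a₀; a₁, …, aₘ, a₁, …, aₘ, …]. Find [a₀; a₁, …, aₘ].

a₀ = ⌊√125⌋ = 11.
With m₀=0, d₀=1 and mₖ₊₁ = dₖaₖ − mₖ, dₖ₊₁ = (n − mₖ₊₁²)/dₖ, aₖ₊₁ = ⌊(a₀+mₖ₊₁)/dₖ₊₁⌋:
  k=1: m=11, d=4, a=5
  k=2: m=9, d=11, a=1
  k=3: m=2, d=11, a=1
  k=4: m=9, d=4, a=5
  k=5: m=11, d=1, a=22
d=1 and a=2a₀=22 at k=5, so the next step gives (m, d) = (11, 4) again — its k=1 value — and the period has length 5.

[11; 5, 1, 1, 5, 22]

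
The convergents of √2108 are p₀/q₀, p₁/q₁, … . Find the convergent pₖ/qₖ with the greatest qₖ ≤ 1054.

√2108 = [45; 1, 10, 2, 22, 2, 10, 1, 90, …] (period length 8).
Convergents:
  p_0/q_0 = 45/1
  p_1/q_1 = 46/1
  p_2/q_2 = 505/11
  p_3/q_3 = 1056/23
  p_4/q_4 = 23737/517
  p_5/q_5 = 48530/1057
q_4 = 517 ≤ 1054 < 1057 = q_5, so the answer is 23737/517.

23737/517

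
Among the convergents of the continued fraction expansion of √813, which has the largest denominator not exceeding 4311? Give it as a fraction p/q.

122464/4295

√813 = [28; 1, 1, 18, 1, 1, 56, …] (period length 6).
Convergents:
  p_0/q_0 = 28/1
  p_1/q_1 = 29/1
  p_2/q_2 = 57/2
  p_3/q_3 = 1055/37
  p_4/q_4 = 1112/39
  p_5/q_5 = 2167/76
  p_6/q_6 = 122464/4295
  p_7/q_7 = 124631/4371
q_6 = 4295 ≤ 4311 < 4371 = q_7, so the answer is 122464/4295.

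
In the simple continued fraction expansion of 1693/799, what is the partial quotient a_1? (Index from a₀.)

1693 = 2·799 + 95   →  a_0 = 2
799 = 8·95 + 39   →  a_1 = 8

8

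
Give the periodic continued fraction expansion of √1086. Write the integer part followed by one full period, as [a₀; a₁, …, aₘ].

a₀ = ⌊√1086⌋ = 32.
With m₀=0, d₀=1 and mₖ₊₁ = dₖaₖ − mₖ, dₖ₊₁ = (n − mₖ₊₁²)/dₖ, aₖ₊₁ = ⌊(a₀+mₖ₊₁)/dₖ₊₁⌋:
  k=1: m=32, d=62, a=1
  k=2: m=30, d=3, a=20
  k=3: m=30, d=62, a=1
  k=4: m=32, d=1, a=64
d=1 and a=2a₀=64 at k=4, so the next step gives (m, d) = (32, 62) again — its k=1 value — and the period has length 4.

[32; 1, 20, 1, 64]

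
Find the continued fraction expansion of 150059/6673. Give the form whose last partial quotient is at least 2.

[22; 2, 19, 2, 11, 2, 3]

150059 = 22*6673 + 3253
6673 = 2*3253 + 167
3253 = 19*167 + 80
167 = 2*80 + 7
80 = 11*7 + 3
7 = 2*3 + 1
3 = 3*1 + 0  (stop)
So 150059/6673 = [22; 2, 19, 2, 11, 2, 3].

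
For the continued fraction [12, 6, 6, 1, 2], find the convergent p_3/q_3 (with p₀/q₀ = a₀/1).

523/43

Using pₖ = aₖpₖ₋₁ + pₖ₋₂, qₖ = aₖqₖ₋₁ + qₖ₋₂ (with p₋₁=1, p₋₂=0, q₋₁=0, q₋₂=1):
  k=0: a=12, p=12, q=1
  k=1: a=6, p=73, q=6
  k=2: a=6, p=450, q=37
  k=3: a=1, p=523, q=43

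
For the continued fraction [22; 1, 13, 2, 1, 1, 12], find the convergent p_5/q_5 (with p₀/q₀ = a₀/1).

1651/72

Using pₖ = aₖpₖ₋₁ + pₖ₋₂, qₖ = aₖqₖ₋₁ + qₖ₋₂ (with p₋₁=1, p₋₂=0, q₋₁=0, q₋₂=1):
  k=0: a=22, p=22, q=1
  k=1: a=1, p=23, q=1
  k=2: a=13, p=321, q=14
  k=3: a=2, p=665, q=29
  k=4: a=1, p=986, q=43
  k=5: a=1, p=1651, q=72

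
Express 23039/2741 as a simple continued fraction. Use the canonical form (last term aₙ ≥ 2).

23039 = 8*2741 + 1111
2741 = 2*1111 + 519
1111 = 2*519 + 73
519 = 7*73 + 8
73 = 9*8 + 1
8 = 8*1 + 0  (stop)
So 23039/2741 = [8; 2, 2, 7, 9, 8].

[8; 2, 2, 7, 9, 8]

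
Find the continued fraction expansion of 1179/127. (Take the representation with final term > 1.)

[9; 3, 1, 1, 8, 2]

1179 = 9×127 + 36
127 = 3×36 + 19
36 = 1×19 + 17
19 = 1×17 + 2
17 = 8×2 + 1
2 = 2×1 + 0  (stop)
So 1179/127 = [9; 3, 1, 1, 8, 2].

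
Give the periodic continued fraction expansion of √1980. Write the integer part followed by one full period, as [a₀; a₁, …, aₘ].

a₀ = ⌊√1980⌋ = 44.

[44; 2, 88]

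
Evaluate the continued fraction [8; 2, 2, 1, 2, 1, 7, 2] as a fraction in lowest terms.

Fold from the inside: start with 2/1.
  7 + 1/2 = 15/2
  1 + 2/15 = 17/15
  2 + 15/17 = 49/17
  1 + 17/49 = 66/49
  2 + 49/66 = 181/66
  2 + 66/181 = 428/181
  8 + 181/428 = 3605/428

3605/428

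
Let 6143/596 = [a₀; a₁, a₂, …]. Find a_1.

3

6143 = 10·596 + 183   →  a_0 = 10
596 = 3·183 + 47   →  a_1 = 3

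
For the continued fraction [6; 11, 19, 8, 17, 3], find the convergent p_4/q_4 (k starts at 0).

176362/28957

Using pₖ = aₖpₖ₋₁ + pₖ₋₂, qₖ = aₖqₖ₋₁ + qₖ₋₂ (with p₋₁=1, p₋₂=0, q₋₁=0, q₋₂=1):
  k=0: a=6, p=6, q=1
  k=1: a=11, p=67, q=11
  k=2: a=19, p=1279, q=210
  k=3: a=8, p=10299, q=1691
  k=4: a=17, p=176362, q=28957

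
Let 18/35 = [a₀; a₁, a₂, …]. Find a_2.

18 = 0·35 + 18   →  a_0 = 0
35 = 1·18 + 17   →  a_1 = 1
18 = 1·17 + 1   →  a_2 = 1

1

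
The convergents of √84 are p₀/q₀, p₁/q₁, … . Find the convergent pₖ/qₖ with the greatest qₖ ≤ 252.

√84 = [9; 6, 18, …] (period length 2).
Convergents:
  p_0/q_0 = 9/1
  p_1/q_1 = 55/6
  p_2/q_2 = 999/109
  p_3/q_3 = 6049/660
q_2 = 109 ≤ 252 < 660 = q_3, so the answer is 999/109.

999/109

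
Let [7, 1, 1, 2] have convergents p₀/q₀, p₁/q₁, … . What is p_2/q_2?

15/2

Using pₖ = aₖpₖ₋₁ + pₖ₋₂, qₖ = aₖqₖ₋₁ + qₖ₋₂ (with p₋₁=1, p₋₂=0, q₋₁=0, q₋₂=1):
  k=0: a=7, p=7, q=1
  k=1: a=1, p=8, q=1
  k=2: a=1, p=15, q=2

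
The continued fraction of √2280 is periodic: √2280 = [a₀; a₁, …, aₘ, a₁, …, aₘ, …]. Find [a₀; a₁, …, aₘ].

a₀ = ⌊√2280⌋ = 47.
With m₀=0, d₀=1 and mₖ₊₁ = dₖaₖ − mₖ, dₖ₊₁ = (n − mₖ₊₁²)/dₖ, aₖ₊₁ = ⌊(a₀+mₖ₊₁)/dₖ₊₁⌋:
  k=1: m=47, d=71, a=1
  k=2: m=24, d=24, a=2
  k=3: m=24, d=71, a=1
  k=4: m=47, d=1, a=94
d=1 and a=2a₀=94 at k=4, so the next step gives (m, d) = (47, 71) again — its k=1 value — and the period has length 4.

[47; 1, 2, 1, 94]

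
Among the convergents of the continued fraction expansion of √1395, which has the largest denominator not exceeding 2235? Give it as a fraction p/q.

43363/1161

√1395 = [37; 2, 1, 6, 8, 6, 1, 2, 74, …] (period length 8).
Convergents:
  p_0/q_0 = 37/1
  p_1/q_1 = 75/2
  p_2/q_2 = 112/3
  p_3/q_3 = 747/20
  p_4/q_4 = 6088/163
  p_5/q_5 = 37275/998
  p_6/q_6 = 43363/1161
  p_7/q_7 = 124001/3320
q_6 = 1161 ≤ 2235 < 3320 = q_7, so the answer is 43363/1161.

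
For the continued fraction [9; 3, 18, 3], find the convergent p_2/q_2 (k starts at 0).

513/55

Using pₖ = aₖpₖ₋₁ + pₖ₋₂, qₖ = aₖqₖ₋₁ + qₖ₋₂ (with p₋₁=1, p₋₂=0, q₋₁=0, q₋₂=1):
  k=0: a=9, p=9, q=1
  k=1: a=3, p=28, q=3
  k=2: a=18, p=513, q=55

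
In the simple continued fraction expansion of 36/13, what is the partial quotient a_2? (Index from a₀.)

36 = 2·13 + 10   →  a_0 = 2
13 = 1·10 + 3   →  a_1 = 1
10 = 3·3 + 1   →  a_2 = 3

3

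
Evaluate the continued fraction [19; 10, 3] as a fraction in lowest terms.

Using pₖ = aₖpₖ₋₁ + pₖ₋₂ and qₖ = aₖqₖ₋₁ + qₖ₋₂:
  k=0: a=19, p=19, q=1
  k=1: a=10, p=191, q=10
  k=2: a=3, p=592, q=31

592/31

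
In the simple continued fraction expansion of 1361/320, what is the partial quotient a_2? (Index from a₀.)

1361 = 4·320 + 81   →  a_0 = 4
320 = 3·81 + 77   →  a_1 = 3
81 = 1·77 + 4   →  a_2 = 1

1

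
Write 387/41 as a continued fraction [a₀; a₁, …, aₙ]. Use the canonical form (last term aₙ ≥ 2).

387 = 9·41 + 18
41 = 2·18 + 5
18 = 3·5 + 3
5 = 1·3 + 2
3 = 1·2 + 1
2 = 2·1 + 0  (stop)
So 387/41 = [9; 2, 3, 1, 1, 2].

[9; 2, 3, 1, 1, 2]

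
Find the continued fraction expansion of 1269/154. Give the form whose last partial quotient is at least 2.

[8; 4, 6, 6]

1269 = 8*154 + 37
154 = 4*37 + 6
37 = 6*6 + 1
6 = 6*1 + 0  (stop)
So 1269/154 = [8; 4, 6, 6].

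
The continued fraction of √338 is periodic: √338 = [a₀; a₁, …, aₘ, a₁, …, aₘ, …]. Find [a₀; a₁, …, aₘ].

a₀ = ⌊√338⌋ = 18.
With m₀=0, d₀=1 and mₖ₊₁ = dₖaₖ − mₖ, dₖ₊₁ = (n − mₖ₊₁²)/dₖ, aₖ₊₁ = ⌊(a₀+mₖ₊₁)/dₖ₊₁⌋:
  k=1: m=18, d=14, a=2
  k=2: m=10, d=17, a=1
  k=3: m=7, d=17, a=1
  k=4: m=10, d=14, a=2
  k=5: m=18, d=1, a=36
d=1 and a=2a₀=36 at k=5, so the next step gives (m, d) = (18, 14) again — its k=1 value — and the period has length 5.

[18; 2, 1, 1, 2, 36]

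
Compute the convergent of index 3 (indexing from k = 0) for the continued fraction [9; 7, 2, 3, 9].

475/52

Using pₖ = aₖpₖ₋₁ + pₖ₋₂, qₖ = aₖqₖ₋₁ + qₖ₋₂ (with p₋₁=1, p₋₂=0, q₋₁=0, q₋₂=1):
  k=0: a=9, p=9, q=1
  k=1: a=7, p=64, q=7
  k=2: a=2, p=137, q=15
  k=3: a=3, p=475, q=52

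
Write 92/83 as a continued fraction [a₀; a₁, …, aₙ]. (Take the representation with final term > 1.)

92 = 1·83 + 9
83 = 9·9 + 2
9 = 4·2 + 1
2 = 2·1 + 0  (stop)
So 92/83 = [1; 9, 4, 2].

[1; 9, 4, 2]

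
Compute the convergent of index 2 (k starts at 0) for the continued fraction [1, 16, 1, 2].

Using pₖ = aₖpₖ₋₁ + pₖ₋₂, qₖ = aₖqₖ₋₁ + qₖ₋₂ (with p₋₁=1, p₋₂=0, q₋₁=0, q₋₂=1):
  k=0: a=1, p=1, q=1
  k=1: a=16, p=17, q=16
  k=2: a=1, p=18, q=17

18/17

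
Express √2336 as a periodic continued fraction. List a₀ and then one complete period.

[48; 3, 96]

a₀ = ⌊√2336⌋ = 48.
With m₀=0, d₀=1 and mₖ₊₁ = dₖaₖ − mₖ, dₖ₊₁ = (n − mₖ₊₁²)/dₖ, aₖ₊₁ = ⌊(a₀+mₖ₊₁)/dₖ₊₁⌋:
  k=1: m=48, d=32, a=3
  k=2: m=48, d=1, a=96
d=1 and a=2a₀=96 at k=2, so the next step gives (m, d) = (48, 32) again — its k=1 value — and the period has length 2.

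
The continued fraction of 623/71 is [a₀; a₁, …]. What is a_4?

3

623 = 8·71 + 55   →  a_0 = 8
71 = 1·55 + 16   →  a_1 = 1
55 = 3·16 + 7   →  a_2 = 3
16 = 2·7 + 2   →  a_3 = 2
7 = 3·2 + 1   →  a_4 = 3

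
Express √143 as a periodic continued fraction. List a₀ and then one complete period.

a₀ = ⌊√143⌋ = 11.

[11; 1, 22]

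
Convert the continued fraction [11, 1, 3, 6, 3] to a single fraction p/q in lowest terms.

Using pₖ = aₖpₖ₋₁ + pₖ₋₂ and qₖ = aₖqₖ₋₁ + qₖ₋₂:
  k=0: a=11, p=11, q=1
  k=1: a=1, p=12, q=1
  k=2: a=3, p=47, q=4
  k=3: a=6, p=294, q=25
  k=4: a=3, p=929, q=79

929/79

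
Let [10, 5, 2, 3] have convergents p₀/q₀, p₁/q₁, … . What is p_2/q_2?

Using pₖ = aₖpₖ₋₁ + pₖ₋₂, qₖ = aₖqₖ₋₁ + qₖ₋₂ (with p₋₁=1, p₋₂=0, q₋₁=0, q₋₂=1):
  k=0: a=10, p=10, q=1
  k=1: a=5, p=51, q=5
  k=2: a=2, p=112, q=11

112/11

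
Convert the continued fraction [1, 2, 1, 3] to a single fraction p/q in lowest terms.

15/11

Using pₖ = aₖpₖ₋₁ + pₖ₋₂ and qₖ = aₖqₖ₋₁ + qₖ₋₂:
  k=0: a=1, p=1, q=1
  k=1: a=2, p=3, q=2
  k=2: a=1, p=4, q=3
  k=3: a=3, p=15, q=11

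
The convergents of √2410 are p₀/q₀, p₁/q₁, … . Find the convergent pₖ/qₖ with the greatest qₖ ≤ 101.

√2410 = [49; 10, 1, 8, 1, 10, 98, …] (period length 6).
Convergents:
  p_0/q_0 = 49/1
  p_1/q_1 = 491/10
  p_2/q_2 = 540/11
  p_3/q_3 = 4811/98
  p_4/q_4 = 5351/109
q_3 = 98 ≤ 101 < 109 = q_4, so the answer is 4811/98.

4811/98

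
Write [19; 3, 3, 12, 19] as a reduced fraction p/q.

Fold from the inside: start with 19/1.
  12 + 1/19 = 229/19
  3 + 19/229 = 706/229
  3 + 229/706 = 2347/706
  19 + 706/2347 = 45299/2347

45299/2347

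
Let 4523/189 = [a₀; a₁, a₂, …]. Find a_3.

4523 = 23·189 + 176   →  a_0 = 23
189 = 1·176 + 13   →  a_1 = 1
176 = 13·13 + 7   →  a_2 = 13
13 = 1·7 + 6   →  a_3 = 1

1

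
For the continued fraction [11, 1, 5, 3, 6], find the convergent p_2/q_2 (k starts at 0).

Using pₖ = aₖpₖ₋₁ + pₖ₋₂, qₖ = aₖqₖ₋₁ + qₖ₋₂ (with p₋₁=1, p₋₂=0, q₋₁=0, q₋₂=1):
  k=0: a=11, p=11, q=1
  k=1: a=1, p=12, q=1
  k=2: a=5, p=71, q=6

71/6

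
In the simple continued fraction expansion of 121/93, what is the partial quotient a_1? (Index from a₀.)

121 = 1·93 + 28   →  a_0 = 1
93 = 3·28 + 9   →  a_1 = 3

3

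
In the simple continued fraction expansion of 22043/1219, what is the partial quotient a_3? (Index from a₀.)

22043 = 18·1219 + 101   →  a_0 = 18
1219 = 12·101 + 7   →  a_1 = 12
101 = 14·7 + 3   →  a_2 = 14
7 = 2·3 + 1   →  a_3 = 2

2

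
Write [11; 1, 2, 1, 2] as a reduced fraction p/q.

Fold from the inside: start with 2/1.
  1 + 1/2 = 3/2
  2 + 2/3 = 8/3
  1 + 3/8 = 11/8
  11 + 8/11 = 129/11

129/11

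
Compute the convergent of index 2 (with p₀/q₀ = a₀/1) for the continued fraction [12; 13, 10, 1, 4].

1582/131

Using pₖ = aₖpₖ₋₁ + pₖ₋₂, qₖ = aₖqₖ₋₁ + qₖ₋₂ (with p₋₁=1, p₋₂=0, q₋₁=0, q₋₂=1):
  k=0: a=12, p=12, q=1
  k=1: a=13, p=157, q=13
  k=2: a=10, p=1582, q=131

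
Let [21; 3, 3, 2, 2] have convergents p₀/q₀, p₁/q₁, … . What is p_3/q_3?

490/23

Using pₖ = aₖpₖ₋₁ + pₖ₋₂, qₖ = aₖqₖ₋₁ + qₖ₋₂ (with p₋₁=1, p₋₂=0, q₋₁=0, q₋₂=1):
  k=0: a=21, p=21, q=1
  k=1: a=3, p=64, q=3
  k=2: a=3, p=213, q=10
  k=3: a=2, p=490, q=23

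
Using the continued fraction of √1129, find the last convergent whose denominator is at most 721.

√1129 = [33; 1, 1, 1, 1, 66, …] (period length 5).
Convergents:
  p_0/q_0 = 33/1
  p_1/q_1 = 34/1
  p_2/q_2 = 67/2
  p_3/q_3 = 101/3
  p_4/q_4 = 168/5
  p_5/q_5 = 11189/333
  p_6/q_6 = 11357/338
  p_7/q_7 = 22546/671
  p_8/q_8 = 33903/1009
q_7 = 671 ≤ 721 < 1009 = q_8, so the answer is 22546/671.

22546/671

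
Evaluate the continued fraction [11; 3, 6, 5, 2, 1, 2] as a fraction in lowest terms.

Fold from the inside: start with 2/1.
  1 + 1/2 = 3/2
  2 + 2/3 = 8/3
  5 + 3/8 = 43/8
  6 + 8/43 = 266/43
  3 + 43/266 = 841/266
  11 + 266/841 = 9517/841

9517/841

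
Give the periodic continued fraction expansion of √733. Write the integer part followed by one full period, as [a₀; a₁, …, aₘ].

[27; 13, 1, 1, 13, 54]

a₀ = ⌊√733⌋ = 27.
With m₀=0, d₀=1 and mₖ₊₁ = dₖaₖ − mₖ, dₖ₊₁ = (n − mₖ₊₁²)/dₖ, aₖ₊₁ = ⌊(a₀+mₖ₊₁)/dₖ₊₁⌋:
  k=1: m=27, d=4, a=13
  k=2: m=25, d=27, a=1
  k=3: m=2, d=27, a=1
  k=4: m=25, d=4, a=13
  k=5: m=27, d=1, a=54
d=1 and a=2a₀=54 at k=5, so the next step gives (m, d) = (27, 4) again — its k=1 value — and the period has length 5.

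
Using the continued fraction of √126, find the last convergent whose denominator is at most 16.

√126 = [11; 4, 2, 4, 22, …] (period length 4).
Convergents:
  p_0/q_0 = 11/1
  p_1/q_1 = 45/4
  p_2/q_2 = 101/9
  p_3/q_3 = 449/40
q_2 = 9 ≤ 16 < 40 = q_3, so the answer is 101/9.

101/9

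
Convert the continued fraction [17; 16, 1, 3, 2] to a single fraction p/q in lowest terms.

Fold from the inside: start with 2/1.
  3 + 1/2 = 7/2
  1 + 2/7 = 9/7
  16 + 7/9 = 151/9
  17 + 9/151 = 2576/151

2576/151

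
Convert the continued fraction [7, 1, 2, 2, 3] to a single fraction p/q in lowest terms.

Using pₖ = aₖpₖ₋₁ + pₖ₋₂ and qₖ = aₖqₖ₋₁ + qₖ₋₂:
  k=0: a=7, p=7, q=1
  k=1: a=1, p=8, q=1
  k=2: a=2, p=23, q=3
  k=3: a=2, p=54, q=7
  k=4: a=3, p=185, q=24

185/24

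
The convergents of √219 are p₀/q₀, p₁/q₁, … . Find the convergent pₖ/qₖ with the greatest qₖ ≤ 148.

√219 = [14; 1, 3, 1, 28, …] (period length 4).
Convergents:
  p_0/q_0 = 14/1
  p_1/q_1 = 15/1
  p_2/q_2 = 59/4
  p_3/q_3 = 74/5
  p_4/q_4 = 2131/144
  p_5/q_5 = 2205/149
q_4 = 144 ≤ 148 < 149 = q_5, so the answer is 2131/144.

2131/144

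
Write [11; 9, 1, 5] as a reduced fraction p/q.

Using pₖ = aₖpₖ₋₁ + pₖ₋₂ and qₖ = aₖqₖ₋₁ + qₖ₋₂:
  k=0: a=11, p=11, q=1
  k=1: a=9, p=100, q=9
  k=2: a=1, p=111, q=10
  k=3: a=5, p=655, q=59

655/59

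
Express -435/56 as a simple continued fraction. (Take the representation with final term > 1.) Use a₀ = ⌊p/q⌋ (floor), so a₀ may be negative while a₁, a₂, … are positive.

[-8; 4, 3, 4]

-435 = -8·56 + 13
56 = 4·13 + 4
13 = 3·4 + 1
4 = 4·1 + 0  (stop)
So -435/56 = [-8; 4, 3, 4].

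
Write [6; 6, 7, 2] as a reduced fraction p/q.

Fold from the inside: start with 2/1.
  7 + 1/2 = 15/2
  6 + 2/15 = 92/15
  6 + 15/92 = 567/92

567/92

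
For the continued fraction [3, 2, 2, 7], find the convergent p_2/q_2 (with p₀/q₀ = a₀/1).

17/5

Using pₖ = aₖpₖ₋₁ + pₖ₋₂, qₖ = aₖqₖ₋₁ + qₖ₋₂ (with p₋₁=1, p₋₂=0, q₋₁=0, q₋₂=1):
  k=0: a=3, p=3, q=1
  k=1: a=2, p=7, q=2
  k=2: a=2, p=17, q=5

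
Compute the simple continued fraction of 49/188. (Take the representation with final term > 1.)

49 = 0×188 + 49
188 = 3×49 + 41
49 = 1×41 + 8
41 = 5×8 + 1
8 = 8×1 + 0  (stop)
So 49/188 = [0; 3, 1, 5, 8].

[0; 3, 1, 5, 8]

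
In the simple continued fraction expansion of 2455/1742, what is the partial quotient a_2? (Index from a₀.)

2

2455 = 1·1742 + 713   →  a_0 = 1
1742 = 2·713 + 316   →  a_1 = 2
713 = 2·316 + 81   →  a_2 = 2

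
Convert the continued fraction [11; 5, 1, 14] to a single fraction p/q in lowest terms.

994/89

Fold from the inside: start with 14/1.
  1 + 1/14 = 15/14
  5 + 14/15 = 89/15
  11 + 15/89 = 994/89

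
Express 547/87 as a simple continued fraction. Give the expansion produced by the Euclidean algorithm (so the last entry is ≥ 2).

547 = 6×87 + 25
87 = 3×25 + 12
25 = 2×12 + 1
12 = 12×1 + 0  (stop)
So 547/87 = [6; 3, 2, 12].

[6; 3, 2, 12]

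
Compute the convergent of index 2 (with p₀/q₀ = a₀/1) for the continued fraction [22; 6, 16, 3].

2150/97

Using pₖ = aₖpₖ₋₁ + pₖ₋₂, qₖ = aₖqₖ₋₁ + qₖ₋₂ (with p₋₁=1, p₋₂=0, q₋₁=0, q₋₂=1):
  k=0: a=22, p=22, q=1
  k=1: a=6, p=133, q=6
  k=2: a=16, p=2150, q=97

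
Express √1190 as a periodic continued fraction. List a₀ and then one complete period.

[34; 2, 68]

a₀ = ⌊√1190⌋ = 34.
With m₀=0, d₀=1 and mₖ₊₁ = dₖaₖ − mₖ, dₖ₊₁ = (n − mₖ₊₁²)/dₖ, aₖ₊₁ = ⌊(a₀+mₖ₊₁)/dₖ₊₁⌋:
  k=1: m=34, d=34, a=2
  k=2: m=34, d=1, a=68
d=1 and a=2a₀=68 at k=2, so the next step gives (m, d) = (34, 34) again — its k=1 value — and the period has length 2.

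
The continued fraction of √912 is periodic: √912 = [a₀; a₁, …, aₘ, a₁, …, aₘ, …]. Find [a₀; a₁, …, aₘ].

[30; 5, 60]

a₀ = ⌊√912⌋ = 30.
With m₀=0, d₀=1 and mₖ₊₁ = dₖaₖ − mₖ, dₖ₊₁ = (n − mₖ₊₁²)/dₖ, aₖ₊₁ = ⌊(a₀+mₖ₊₁)/dₖ₊₁⌋:
  k=1: m=30, d=12, a=5
  k=2: m=30, d=1, a=60
d=1 and a=2a₀=60 at k=2, so the next step gives (m, d) = (30, 12) again — its k=1 value — and the period has length 2.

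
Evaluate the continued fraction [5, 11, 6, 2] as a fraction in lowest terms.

Fold from the inside: start with 2/1.
  6 + 1/2 = 13/2
  11 + 2/13 = 145/13
  5 + 13/145 = 738/145

738/145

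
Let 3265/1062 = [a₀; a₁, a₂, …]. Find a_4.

3265 = 3·1062 + 79   →  a_0 = 3
1062 = 13·79 + 35   →  a_1 = 13
79 = 2·35 + 9   →  a_2 = 2
35 = 3·9 + 8   →  a_3 = 3
9 = 1·8 + 1   →  a_4 = 1

1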